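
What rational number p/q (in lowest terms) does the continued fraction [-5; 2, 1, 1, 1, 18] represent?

-689/149

Start with 18.
1 + 1/(18/1) = 1 + 1/18 = 19/18
1 + 1/(19/18) = 1 + 18/19 = 37/19
1 + 1/(37/19) = 1 + 19/37 = 56/37
2 + 1/(56/37) = 2 + 37/56 = 149/56
-5 + 1/(149/56) = -5 + 56/149 = -689/149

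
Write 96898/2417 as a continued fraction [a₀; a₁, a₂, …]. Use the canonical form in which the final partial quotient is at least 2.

[40; 11, 11, 2, 9]

96898 ÷ 2417 → quotient 40, remainder 218
2417 ÷ 218 → quotient 11, remainder 19
218 ÷ 19 → quotient 11, remainder 9
19 ÷ 9 → quotient 2, remainder 1
9 ÷ 1 → quotient 9, remainder 0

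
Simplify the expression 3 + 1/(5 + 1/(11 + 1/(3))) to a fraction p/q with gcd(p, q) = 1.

a_0 = 3: 3/1
a_1 = 5: 16/5
a_2 = 11: 179/56
a_3 = 3: 553/173

553/173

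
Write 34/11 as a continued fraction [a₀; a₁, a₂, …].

34 = 3·11 + 1, so a_0 = 3
11 = 11·1 + 0, so a_1 = 11

[3; 11]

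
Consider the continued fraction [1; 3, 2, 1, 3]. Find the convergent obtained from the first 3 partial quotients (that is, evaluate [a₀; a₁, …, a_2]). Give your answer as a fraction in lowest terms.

a_0 = 1: 1/1
a_1 = 3: 4/3
a_2 = 2: 9/7

9/7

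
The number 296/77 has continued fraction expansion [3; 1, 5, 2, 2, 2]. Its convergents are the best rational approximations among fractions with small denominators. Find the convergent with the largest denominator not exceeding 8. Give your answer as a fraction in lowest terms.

List convergents until the denominator exceeds the bound:
a_0 = 3: 3/1  (≤ bound)
a_1 = 1: 4/1  (≤ bound)
a_2 = 5: 23/6  (≤ bound)
a_3 = 2: 50/13  (> 8, stop)

23/6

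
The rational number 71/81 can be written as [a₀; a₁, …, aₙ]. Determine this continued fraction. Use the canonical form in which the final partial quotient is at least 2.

⌊71/81⌋ = 0, remainder 71
⌊81/71⌋ = 1, remainder 10
⌊71/10⌋ = 7, remainder 1
⌊10/1⌋ = 10, remainder 0

[0; 1, 7, 10]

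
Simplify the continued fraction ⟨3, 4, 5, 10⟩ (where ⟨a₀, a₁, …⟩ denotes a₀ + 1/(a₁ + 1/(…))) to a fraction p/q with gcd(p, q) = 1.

693/214

Work from the innermost term outward:
Start with 10.
5 + 1/(10/1) = 5 + 1/10 = 51/10
4 + 1/(51/10) = 4 + 10/51 = 214/51
3 + 1/(214/51) = 3 + 51/214 = 693/214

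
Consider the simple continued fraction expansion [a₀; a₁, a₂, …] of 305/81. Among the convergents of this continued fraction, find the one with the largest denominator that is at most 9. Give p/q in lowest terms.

15/4

a_0 = 3: 3/1  (≤ bound)
a_1 = 1: 4/1  (≤ bound)
a_2 = 3: 15/4  (≤ bound)
a_3 = 3: 49/13  (> 9, stop)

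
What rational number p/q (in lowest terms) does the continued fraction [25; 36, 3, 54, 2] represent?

Start with 2.
54 + 1/(2/1) = 54 + 1/2 = 109/2
3 + 1/(109/2) = 3 + 2/109 = 329/109
36 + 1/(329/109) = 36 + 109/329 = 11953/329
25 + 1/(11953/329) = 25 + 329/11953 = 299154/11953

299154/11953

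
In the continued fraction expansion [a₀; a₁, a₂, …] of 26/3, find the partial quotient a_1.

Apply division with remainder until the remainder is 0:
26 ÷ 3 → quotient 8, remainder 2
3 ÷ 2 → quotient 1, remainder 1

1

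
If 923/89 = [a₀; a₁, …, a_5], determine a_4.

3

923 = 10·89 + 33, so a_0 = 10
89 = 2·33 + 23, so a_1 = 2
33 = 1·23 + 10, so a_2 = 1
23 = 2·10 + 3, so a_3 = 2
10 = 3·3 + 1, so a_4 = 3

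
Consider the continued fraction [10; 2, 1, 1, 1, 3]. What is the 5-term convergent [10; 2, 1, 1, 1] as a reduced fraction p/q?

Start with 1.
1 + 1/(1/1) = 1 + 1/1 = 2/1
1 + 1/(2/1) = 1 + 1/2 = 3/2
2 + 1/(3/2) = 2 + 2/3 = 8/3
10 + 1/(8/3) = 10 + 3/8 = 83/8

83/8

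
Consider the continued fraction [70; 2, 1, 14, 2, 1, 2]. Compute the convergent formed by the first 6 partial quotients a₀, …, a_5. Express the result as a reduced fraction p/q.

a_0 = 70: 70/1
a_1 = 2: 141/2
a_2 = 1: 211/3
a_3 = 14: 3095/44
a_4 = 2: 6401/91
a_5 = 1: 9496/135

9496/135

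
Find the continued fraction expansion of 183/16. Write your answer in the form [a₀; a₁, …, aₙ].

183 = 11·16 + 7, so a_0 = 11
16 = 2·7 + 2, so a_1 = 2
7 = 3·2 + 1, so a_2 = 3
2 = 2·1 + 0, so a_3 = 2

[11; 2, 3, 2]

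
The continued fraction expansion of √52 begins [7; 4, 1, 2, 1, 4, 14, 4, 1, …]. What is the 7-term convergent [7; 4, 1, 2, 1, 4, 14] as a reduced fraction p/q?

Start with 14.
4 + 1/(14/1) = 4 + 1/14 = 57/14
1 + 1/(57/14) = 1 + 14/57 = 71/57
2 + 1/(71/57) = 2 + 57/71 = 199/71
1 + 1/(199/71) = 1 + 71/199 = 270/199
4 + 1/(270/199) = 4 + 199/270 = 1279/270
7 + 1/(1279/270) = 7 + 270/1279 = 9223/1279

9223/1279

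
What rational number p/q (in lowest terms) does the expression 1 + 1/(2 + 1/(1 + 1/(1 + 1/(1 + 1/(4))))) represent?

Start with 4.
1 + 1/(4/1) = 1 + 1/4 = 5/4
1 + 1/(5/4) = 1 + 4/5 = 9/5
1 + 1/(9/5) = 1 + 5/9 = 14/9
2 + 1/(14/9) = 2 + 9/14 = 37/14
1 + 1/(37/14) = 1 + 14/37 = 51/37

51/37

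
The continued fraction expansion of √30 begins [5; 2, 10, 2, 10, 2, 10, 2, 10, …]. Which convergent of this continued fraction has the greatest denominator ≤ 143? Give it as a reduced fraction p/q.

241/44

List convergents until the denominator exceeds the bound:
a_0 = 5: 5/1  (≤ bound)
a_1 = 2: 11/2  (≤ bound)
a_2 = 10: 115/21  (≤ bound)
a_3 = 2: 241/44  (≤ bound)
a_4 = 10: 2525/461  (> 143, stop)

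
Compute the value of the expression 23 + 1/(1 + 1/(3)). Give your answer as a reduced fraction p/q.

95/4

Compute successive convergents:
a_0 = 23: 23/1
a_1 = 1: 24/1
a_2 = 3: 95/4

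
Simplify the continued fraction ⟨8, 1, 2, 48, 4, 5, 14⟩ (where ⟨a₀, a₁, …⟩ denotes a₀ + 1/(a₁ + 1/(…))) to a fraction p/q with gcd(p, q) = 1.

376432/43423

Start with 14.
5 + 1/(14/1) = 5 + 1/14 = 71/14
4 + 1/(71/14) = 4 + 14/71 = 298/71
48 + 1/(298/71) = 48 + 71/298 = 14375/298
2 + 1/(14375/298) = 2 + 298/14375 = 29048/14375
1 + 1/(29048/14375) = 1 + 14375/29048 = 43423/29048
8 + 1/(43423/29048) = 8 + 29048/43423 = 376432/43423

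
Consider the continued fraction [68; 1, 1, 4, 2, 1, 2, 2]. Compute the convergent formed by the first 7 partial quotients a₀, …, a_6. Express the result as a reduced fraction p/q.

5347/78

Collapse the nested fraction from the inside out:
Start with 2.
1 + 1/(2/1) = 1 + 1/2 = 3/2
2 + 1/(3/2) = 2 + 2/3 = 8/3
4 + 1/(8/3) = 4 + 3/8 = 35/8
1 + 1/(35/8) = 1 + 8/35 = 43/35
1 + 1/(43/35) = 1 + 35/43 = 78/43
68 + 1/(78/43) = 68 + 43/78 = 5347/78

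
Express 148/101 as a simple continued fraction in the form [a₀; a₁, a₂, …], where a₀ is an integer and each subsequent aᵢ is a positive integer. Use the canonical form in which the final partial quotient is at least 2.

[1; 2, 6, 1, 2, 2]

⌊148/101⌋ = 1, remainder 47
⌊101/47⌋ = 2, remainder 7
⌊47/7⌋ = 6, remainder 5
⌊7/5⌋ = 1, remainder 2
⌊5/2⌋ = 2, remainder 1
⌊2/1⌋ = 2, remainder 0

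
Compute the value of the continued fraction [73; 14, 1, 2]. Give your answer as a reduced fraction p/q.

Start with 2.
1 + 1/(2/1) = 1 + 1/2 = 3/2
14 + 1/(3/2) = 14 + 2/3 = 44/3
73 + 1/(44/3) = 73 + 3/44 = 3215/44

3215/44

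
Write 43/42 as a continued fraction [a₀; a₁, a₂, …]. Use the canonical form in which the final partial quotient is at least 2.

Apply division with remainder until the remainder is 0:
⌊43/42⌋ = 1, remainder 1
⌊42/1⌋ = 42, remainder 0

[1; 42]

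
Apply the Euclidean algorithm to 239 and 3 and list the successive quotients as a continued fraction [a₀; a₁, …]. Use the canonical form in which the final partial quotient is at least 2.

[79; 1, 2]

239 ÷ 3 → quotient 79, remainder 2
3 ÷ 2 → quotient 1, remainder 1
2 ÷ 1 → quotient 2, remainder 0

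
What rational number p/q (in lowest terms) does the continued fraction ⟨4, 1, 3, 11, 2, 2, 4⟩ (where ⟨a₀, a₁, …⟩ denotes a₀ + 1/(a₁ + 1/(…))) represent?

4879/1026

Start with 4.
2 + 1/(4/1) = 2 + 1/4 = 9/4
2 + 1/(9/4) = 2 + 4/9 = 22/9
11 + 1/(22/9) = 11 + 9/22 = 251/22
3 + 1/(251/22) = 3 + 22/251 = 775/251
1 + 1/(775/251) = 1 + 251/775 = 1026/775
4 + 1/(1026/775) = 4 + 775/1026 = 4879/1026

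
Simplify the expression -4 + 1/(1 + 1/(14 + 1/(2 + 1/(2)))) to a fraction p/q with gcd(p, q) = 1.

-236/77

Use the convergent recurrence hₖ = aₖ·hₖ₋₁ + hₖ₋₂ (and likewise for the denominators kₖ):
a_0 = -4: -4/1
a_1 = 1: -3/1
a_2 = 14: -46/15
a_3 = 2: -95/31
a_4 = 2: -236/77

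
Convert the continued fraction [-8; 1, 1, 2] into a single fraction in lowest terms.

Start with 2.
1 + 1/(2/1) = 1 + 1/2 = 3/2
1 + 1/(3/2) = 1 + 2/3 = 5/3
-8 + 1/(5/3) = -8 + 3/5 = -37/5

-37/5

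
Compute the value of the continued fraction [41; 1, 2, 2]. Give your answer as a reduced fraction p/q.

a_0 = 41: 41/1
a_1 = 1: 42/1
a_2 = 2: 125/3
a_3 = 2: 292/7

292/7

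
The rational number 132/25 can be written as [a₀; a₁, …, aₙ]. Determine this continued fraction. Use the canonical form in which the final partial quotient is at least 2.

[5; 3, 1, 1, 3]

⌊132/25⌋ = 5, remainder 7
⌊25/7⌋ = 3, remainder 4
⌊7/4⌋ = 1, remainder 3
⌊4/3⌋ = 1, remainder 1
⌊3/1⌋ = 3, remainder 0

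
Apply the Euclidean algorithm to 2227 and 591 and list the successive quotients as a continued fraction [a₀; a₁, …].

Repeatedly divide and take the remainder:
2227 ÷ 591 → quotient 3, remainder 454
591 ÷ 454 → quotient 1, remainder 137
454 ÷ 137 → quotient 3, remainder 43
137 ÷ 43 → quotient 3, remainder 8
43 ÷ 8 → quotient 5, remainder 3
8 ÷ 3 → quotient 2, remainder 2
3 ÷ 2 → quotient 1, remainder 1
2 ÷ 1 → quotient 2, remainder 0

[3; 1, 3, 3, 5, 2, 1, 2]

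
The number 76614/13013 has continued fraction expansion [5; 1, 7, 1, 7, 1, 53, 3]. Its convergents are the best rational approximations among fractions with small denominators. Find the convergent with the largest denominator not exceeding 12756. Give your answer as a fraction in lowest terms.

List convergents until the denominator exceeds the bound:
a_0 = 5: 5/1  (≤ bound)
a_1 = 1: 6/1  (≤ bound)
a_2 = 7: 47/8  (≤ bound)
a_3 = 1: 53/9  (≤ bound)
a_4 = 7: 418/71  (≤ bound)
a_5 = 1: 471/80  (≤ bound)
a_6 = 53: 25381/4311  (≤ bound)
a_7 = 3: 76614/13013  (> 12756, stop)

25381/4311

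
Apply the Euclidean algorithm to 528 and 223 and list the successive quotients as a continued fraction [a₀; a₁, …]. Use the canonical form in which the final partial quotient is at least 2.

[2; 2, 1, 2, 1, 1, 3, 3]

Run the Euclidean algorithm, recording each quotient:
⌊528/223⌋ = 2, remainder 82
⌊223/82⌋ = 2, remainder 59
⌊82/59⌋ = 1, remainder 23
⌊59/23⌋ = 2, remainder 13
⌊23/13⌋ = 1, remainder 10
⌊13/10⌋ = 1, remainder 3
⌊10/3⌋ = 3, remainder 1
⌊3/1⌋ = 3, remainder 0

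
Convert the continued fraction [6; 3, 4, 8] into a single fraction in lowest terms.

a_0 = 6: 6/1
a_1 = 3: 19/3
a_2 = 4: 82/13
a_3 = 8: 675/107

675/107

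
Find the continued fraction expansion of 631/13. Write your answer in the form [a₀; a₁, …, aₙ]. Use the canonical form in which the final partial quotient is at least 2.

[48; 1, 1, 6]

631 ÷ 13 → quotient 48, remainder 7
13 ÷ 7 → quotient 1, remainder 6
7 ÷ 6 → quotient 1, remainder 1
6 ÷ 1 → quotient 6, remainder 0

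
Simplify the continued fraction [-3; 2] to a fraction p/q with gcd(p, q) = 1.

-5/2

Start with 2.
-3 + 1/(2/1) = -3 + 1/2 = -5/2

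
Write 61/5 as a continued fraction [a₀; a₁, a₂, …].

[12; 5]

⌊61/5⌋ = 12, remainder 1
⌊5/1⌋ = 5, remainder 0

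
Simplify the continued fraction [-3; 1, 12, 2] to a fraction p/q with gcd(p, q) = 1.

Start with 2.
12 + 1/(2/1) = 12 + 1/2 = 25/2
1 + 1/(25/2) = 1 + 2/25 = 27/25
-3 + 1/(27/25) = -3 + 25/27 = -56/27

-56/27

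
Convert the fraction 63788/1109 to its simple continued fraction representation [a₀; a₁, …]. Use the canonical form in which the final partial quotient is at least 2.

[57; 1, 1, 13, 41]

⌊63788/1109⌋ = 57, remainder 575
⌊1109/575⌋ = 1, remainder 534
⌊575/534⌋ = 1, remainder 41
⌊534/41⌋ = 13, remainder 1
⌊41/1⌋ = 41, remainder 0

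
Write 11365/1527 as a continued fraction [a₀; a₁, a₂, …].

[7; 2, 3, 1, 6, 3, 2, 3]

Run the Euclidean algorithm, recording each quotient:
11365 ÷ 1527 → quotient 7, remainder 676
1527 ÷ 676 → quotient 2, remainder 175
676 ÷ 175 → quotient 3, remainder 151
175 ÷ 151 → quotient 1, remainder 24
151 ÷ 24 → quotient 6, remainder 7
24 ÷ 7 → quotient 3, remainder 3
7 ÷ 3 → quotient 2, remainder 1
3 ÷ 1 → quotient 3, remainder 0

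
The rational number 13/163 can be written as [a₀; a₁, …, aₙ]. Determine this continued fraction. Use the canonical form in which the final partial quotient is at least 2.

[0; 12, 1, 1, 6]

Run the Euclidean algorithm, recording each quotient:
13 ÷ 163 → quotient 0, remainder 13
163 ÷ 13 → quotient 12, remainder 7
13 ÷ 7 → quotient 1, remainder 6
7 ÷ 6 → quotient 1, remainder 1
6 ÷ 1 → quotient 6, remainder 0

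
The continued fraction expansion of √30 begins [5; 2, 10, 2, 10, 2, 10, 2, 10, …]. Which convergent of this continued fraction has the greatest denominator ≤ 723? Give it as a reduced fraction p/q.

2525/461

List convergents until the denominator exceeds the bound:
a_0 = 5: 5/1  (≤ bound)
a_1 = 2: 11/2  (≤ bound)
a_2 = 10: 115/21  (≤ bound)
a_3 = 2: 241/44  (≤ bound)
a_4 = 10: 2525/461  (≤ bound)
a_5 = 2: 5291/966  (> 723, stop)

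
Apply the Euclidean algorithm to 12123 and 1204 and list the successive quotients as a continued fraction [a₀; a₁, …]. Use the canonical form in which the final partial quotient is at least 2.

[10; 14, 1, 1, 41]

12123 ÷ 1204 → quotient 10, remainder 83
1204 ÷ 83 → quotient 14, remainder 42
83 ÷ 42 → quotient 1, remainder 41
42 ÷ 41 → quotient 1, remainder 1
41 ÷ 1 → quotient 41, remainder 0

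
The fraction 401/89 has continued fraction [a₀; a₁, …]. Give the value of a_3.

401 = 4·89 + 45, so a_0 = 4
89 = 1·45 + 44, so a_1 = 1
45 = 1·44 + 1, so a_2 = 1
44 = 44·1 + 0, so a_3 = 44

44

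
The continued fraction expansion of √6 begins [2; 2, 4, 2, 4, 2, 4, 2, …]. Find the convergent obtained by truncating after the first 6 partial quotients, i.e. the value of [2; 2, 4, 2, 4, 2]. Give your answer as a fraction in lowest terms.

a_0 = 2: 2/1
a_1 = 2: 5/2
a_2 = 4: 22/9
a_3 = 2: 49/20
a_4 = 4: 218/89
a_5 = 2: 485/198

485/198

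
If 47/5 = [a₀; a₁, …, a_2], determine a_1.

2

47 = 9·5 + 2, so a_0 = 9
5 = 2·2 + 1, so a_1 = 2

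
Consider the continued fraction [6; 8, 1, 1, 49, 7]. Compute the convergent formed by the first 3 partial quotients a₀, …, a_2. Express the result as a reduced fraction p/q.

55/9

a_0 = 6: 6/1
a_1 = 8: 49/8
a_2 = 1: 55/9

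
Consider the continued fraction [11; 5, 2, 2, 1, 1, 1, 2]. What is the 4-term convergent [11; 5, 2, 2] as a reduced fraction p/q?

302/27

a_0 = 11: 11/1
a_1 = 5: 56/5
a_2 = 2: 123/11
a_3 = 2: 302/27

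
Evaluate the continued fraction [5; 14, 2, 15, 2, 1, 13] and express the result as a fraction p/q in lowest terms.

a_0 = 5: 5/1
a_1 = 14: 71/14
a_2 = 2: 147/29
a_3 = 15: 2276/449
a_4 = 2: 4699/927
a_5 = 1: 6975/1376
a_6 = 13: 95374/18815

95374/18815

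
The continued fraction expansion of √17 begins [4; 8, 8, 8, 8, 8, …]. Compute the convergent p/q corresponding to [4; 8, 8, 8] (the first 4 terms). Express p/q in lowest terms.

2177/528

Build up convergents one term at a time:
a_0 = 4: 4/1
a_1 = 8: 33/8
a_2 = 8: 268/65
a_3 = 8: 2177/528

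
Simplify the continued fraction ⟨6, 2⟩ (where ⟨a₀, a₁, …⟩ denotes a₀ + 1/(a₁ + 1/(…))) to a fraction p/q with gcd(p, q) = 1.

13/2

Build up convergents one term at a time:
a_0 = 6: 6/1
a_1 = 2: 13/2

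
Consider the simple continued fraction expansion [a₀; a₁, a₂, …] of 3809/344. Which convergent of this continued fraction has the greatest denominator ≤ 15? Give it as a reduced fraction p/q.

a_0 = 11: 11/1  (≤ bound)
a_1 = 13: 144/13  (≤ bound)
a_2 = 1: 155/14  (≤ bound)
a_3 = 3: 609/55  (> 15, stop)

155/14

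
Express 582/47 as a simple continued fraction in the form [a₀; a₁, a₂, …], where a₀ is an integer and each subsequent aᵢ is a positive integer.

Apply division with remainder until the remainder is 0:
582 ÷ 47 → quotient 12, remainder 18
47 ÷ 18 → quotient 2, remainder 11
18 ÷ 11 → quotient 1, remainder 7
11 ÷ 7 → quotient 1, remainder 4
7 ÷ 4 → quotient 1, remainder 3
4 ÷ 3 → quotient 1, remainder 1
3 ÷ 1 → quotient 3, remainder 0

[12; 2, 1, 1, 1, 1, 3]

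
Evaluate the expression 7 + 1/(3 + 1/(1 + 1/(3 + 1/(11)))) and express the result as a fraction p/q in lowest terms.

Collapse the nested fraction from the inside out:
Start with 11.
3 + 1/(11/1) = 3 + 1/11 = 34/11
1 + 1/(34/11) = 1 + 11/34 = 45/34
3 + 1/(45/34) = 3 + 34/45 = 169/45
7 + 1/(169/45) = 7 + 45/169 = 1228/169

1228/169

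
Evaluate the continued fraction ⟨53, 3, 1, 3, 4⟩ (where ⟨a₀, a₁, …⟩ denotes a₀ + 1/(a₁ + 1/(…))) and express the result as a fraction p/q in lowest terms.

3409/64

Start with 4.
3 + 1/(4/1) = 3 + 1/4 = 13/4
1 + 1/(13/4) = 1 + 4/13 = 17/13
3 + 1/(17/13) = 3 + 13/17 = 64/17
53 + 1/(64/17) = 53 + 17/64 = 3409/64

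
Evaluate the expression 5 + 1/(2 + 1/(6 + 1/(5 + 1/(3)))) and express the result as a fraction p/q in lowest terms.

1169/214

Start with 3.
5 + 1/(3/1) = 5 + 1/3 = 16/3
6 + 1/(16/3) = 6 + 3/16 = 99/16
2 + 1/(99/16) = 2 + 16/99 = 214/99
5 + 1/(214/99) = 5 + 99/214 = 1169/214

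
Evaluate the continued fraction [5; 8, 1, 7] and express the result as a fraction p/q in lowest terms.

Start with 7.
1 + 1/(7/1) = 1 + 1/7 = 8/7
8 + 1/(8/7) = 8 + 7/8 = 71/8
5 + 1/(71/8) = 5 + 8/71 = 363/71

363/71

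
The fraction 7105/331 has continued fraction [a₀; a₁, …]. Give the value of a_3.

⌊7105/331⌋ = 21, remainder 154
⌊331/154⌋ = 2, remainder 23
⌊154/23⌋ = 6, remainder 16
⌊23/16⌋ = 1, remainder 7

1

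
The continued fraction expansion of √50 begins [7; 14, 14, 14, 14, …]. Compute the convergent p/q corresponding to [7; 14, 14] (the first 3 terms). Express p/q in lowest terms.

Start with 14.
14 + 1/(14/1) = 14 + 1/14 = 197/14
7 + 1/(197/14) = 7 + 14/197 = 1393/197

1393/197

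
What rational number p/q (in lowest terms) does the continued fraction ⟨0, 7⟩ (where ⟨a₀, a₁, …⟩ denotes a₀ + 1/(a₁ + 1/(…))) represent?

1/7

Starting at the tail and folding back:
Start with 7.
0 + 1/(7/1) = 0 + 1/7 = 1/7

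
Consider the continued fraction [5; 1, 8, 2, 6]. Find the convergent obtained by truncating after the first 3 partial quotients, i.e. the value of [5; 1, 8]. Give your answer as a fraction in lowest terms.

53/9

Starting at the tail and folding back:
Start with 8.
1 + 1/(8/1) = 1 + 1/8 = 9/8
5 + 1/(9/8) = 5 + 8/9 = 53/9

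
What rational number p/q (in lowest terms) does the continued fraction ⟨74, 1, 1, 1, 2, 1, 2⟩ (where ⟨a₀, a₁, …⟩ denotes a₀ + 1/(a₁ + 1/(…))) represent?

Starting at the tail and folding back:
Start with 2.
1 + 1/(2/1) = 1 + 1/2 = 3/2
2 + 1/(3/2) = 2 + 2/3 = 8/3
1 + 1/(8/3) = 1 + 3/8 = 11/8
1 + 1/(11/8) = 1 + 8/11 = 19/11
1 + 1/(19/11) = 1 + 11/19 = 30/19
74 + 1/(30/19) = 74 + 19/30 = 2239/30

2239/30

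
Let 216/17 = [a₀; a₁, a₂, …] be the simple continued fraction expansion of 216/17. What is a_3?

Apply division with remainder until the remainder is 0:
⌊216/17⌋ = 12, remainder 12
⌊17/12⌋ = 1, remainder 5
⌊12/5⌋ = 2, remainder 2
⌊5/2⌋ = 2, remainder 1

2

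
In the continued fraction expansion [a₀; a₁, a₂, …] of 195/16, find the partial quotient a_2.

⌊195/16⌋ = 12, remainder 3
⌊16/3⌋ = 5, remainder 1
⌊3/1⌋ = 3, remainder 0

3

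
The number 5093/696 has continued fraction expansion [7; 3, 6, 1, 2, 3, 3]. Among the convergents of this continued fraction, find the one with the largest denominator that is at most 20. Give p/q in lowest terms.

a_0 = 7: 7/1  (≤ bound)
a_1 = 3: 22/3  (≤ bound)
a_2 = 6: 139/19  (≤ bound)
a_3 = 1: 161/22  (> 20, stop)

139/19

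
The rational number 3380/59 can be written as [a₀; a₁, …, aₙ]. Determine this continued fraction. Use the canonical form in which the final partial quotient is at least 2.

[57; 3, 2, 8]

3380 ÷ 59 → quotient 57, remainder 17
59 ÷ 17 → quotient 3, remainder 8
17 ÷ 8 → quotient 2, remainder 1
8 ÷ 1 → quotient 8, remainder 0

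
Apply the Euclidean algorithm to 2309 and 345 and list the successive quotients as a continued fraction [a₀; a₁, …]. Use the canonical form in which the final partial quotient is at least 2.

[6; 1, 2, 3, 1, 12, 2]

Run the Euclidean algorithm, recording each quotient:
2309 ÷ 345 → quotient 6, remainder 239
345 ÷ 239 → quotient 1, remainder 106
239 ÷ 106 → quotient 2, remainder 27
106 ÷ 27 → quotient 3, remainder 25
27 ÷ 25 → quotient 1, remainder 2
25 ÷ 2 → quotient 12, remainder 1
2 ÷ 1 → quotient 2, remainder 0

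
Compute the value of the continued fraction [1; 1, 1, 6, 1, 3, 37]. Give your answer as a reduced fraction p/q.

3316/2161

Start with 37.
3 + 1/(37/1) = 3 + 1/37 = 112/37
1 + 1/(112/37) = 1 + 37/112 = 149/112
6 + 1/(149/112) = 6 + 112/149 = 1006/149
1 + 1/(1006/149) = 1 + 149/1006 = 1155/1006
1 + 1/(1155/1006) = 1 + 1006/1155 = 2161/1155
1 + 1/(2161/1155) = 1 + 1155/2161 = 3316/2161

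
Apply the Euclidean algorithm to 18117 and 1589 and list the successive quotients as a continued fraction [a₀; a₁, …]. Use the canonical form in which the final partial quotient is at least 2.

18117 = 11·1589 + 638, so a_0 = 11
1589 = 2·638 + 313, so a_1 = 2
638 = 2·313 + 12, so a_2 = 2
313 = 26·12 + 1, so a_3 = 26
12 = 12·1 + 0, so a_4 = 12

[11; 2, 2, 26, 12]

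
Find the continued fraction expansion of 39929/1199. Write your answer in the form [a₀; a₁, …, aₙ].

39929 ÷ 1199 → quotient 33, remainder 362
1199 ÷ 362 → quotient 3, remainder 113
362 ÷ 113 → quotient 3, remainder 23
113 ÷ 23 → quotient 4, remainder 21
23 ÷ 21 → quotient 1, remainder 2
21 ÷ 2 → quotient 10, remainder 1
2 ÷ 1 → quotient 2, remainder 0

[33; 3, 3, 4, 1, 10, 2]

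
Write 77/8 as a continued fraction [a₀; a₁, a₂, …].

[9; 1, 1, 1, 2]

77 ÷ 8 → quotient 9, remainder 5
8 ÷ 5 → quotient 1, remainder 3
5 ÷ 3 → quotient 1, remainder 2
3 ÷ 2 → quotient 1, remainder 1
2 ÷ 1 → quotient 2, remainder 0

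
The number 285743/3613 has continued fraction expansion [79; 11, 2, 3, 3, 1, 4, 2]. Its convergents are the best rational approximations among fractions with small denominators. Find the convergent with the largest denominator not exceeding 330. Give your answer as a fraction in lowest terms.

List convergents until the denominator exceeds the bound:
a_0 = 79: 79/1  (≤ bound)
a_1 = 11: 870/11  (≤ bound)
a_2 = 2: 1819/23  (≤ bound)
a_3 = 3: 6327/80  (≤ bound)
a_4 = 3: 20800/263  (≤ bound)
a_5 = 1: 27127/343  (> 330, stop)

20800/263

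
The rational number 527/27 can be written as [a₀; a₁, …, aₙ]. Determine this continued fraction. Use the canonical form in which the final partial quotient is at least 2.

527 = 19·27 + 14, so a_0 = 19
27 = 1·14 + 13, so a_1 = 1
14 = 1·13 + 1, so a_2 = 1
13 = 13·1 + 0, so a_3 = 13

[19; 1, 1, 13]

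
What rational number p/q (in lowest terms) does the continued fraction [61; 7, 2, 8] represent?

Start with 8.
2 + 1/(8/1) = 2 + 1/8 = 17/8
7 + 1/(17/8) = 7 + 8/17 = 127/17
61 + 1/(127/17) = 61 + 17/127 = 7764/127

7764/127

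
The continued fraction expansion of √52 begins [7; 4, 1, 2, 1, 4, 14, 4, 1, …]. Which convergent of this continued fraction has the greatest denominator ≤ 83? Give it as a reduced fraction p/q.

137/19

List convergents until the denominator exceeds the bound:
a_0 = 7: 7/1  (≤ bound)
a_1 = 4: 29/4  (≤ bound)
a_2 = 1: 36/5  (≤ bound)
a_3 = 2: 101/14  (≤ bound)
a_4 = 1: 137/19  (≤ bound)
a_5 = 4: 649/90  (> 83, stop)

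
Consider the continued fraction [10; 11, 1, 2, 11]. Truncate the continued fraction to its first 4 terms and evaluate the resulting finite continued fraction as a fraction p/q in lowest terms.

Start with 2.
1 + 1/(2/1) = 1 + 1/2 = 3/2
11 + 1/(3/2) = 11 + 2/3 = 35/3
10 + 1/(35/3) = 10 + 3/35 = 353/35

353/35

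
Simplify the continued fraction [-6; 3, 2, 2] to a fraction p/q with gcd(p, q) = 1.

a_0 = -6: -6/1
a_1 = 3: -17/3
a_2 = 2: -40/7
a_3 = 2: -97/17

-97/17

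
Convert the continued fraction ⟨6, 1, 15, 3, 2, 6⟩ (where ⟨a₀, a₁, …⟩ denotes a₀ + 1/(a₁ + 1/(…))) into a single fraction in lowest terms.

a_0 = 6: 6/1
a_1 = 1: 7/1
a_2 = 15: 111/16
a_3 = 3: 340/49
a_4 = 2: 791/114
a_5 = 6: 5086/733

5086/733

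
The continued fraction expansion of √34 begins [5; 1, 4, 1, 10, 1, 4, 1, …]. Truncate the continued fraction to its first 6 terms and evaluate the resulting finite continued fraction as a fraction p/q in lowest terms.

Starting at the tail and folding back:
Start with 1.
10 + 1/(1/1) = 10 + 1/1 = 11/1
1 + 1/(11/1) = 1 + 1/11 = 12/11
4 + 1/(12/11) = 4 + 11/12 = 59/12
1 + 1/(59/12) = 1 + 12/59 = 71/59
5 + 1/(71/59) = 5 + 59/71 = 414/71

414/71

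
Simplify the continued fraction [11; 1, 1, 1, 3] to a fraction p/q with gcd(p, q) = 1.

Collapse the nested fraction from the inside out:
Start with 3.
1 + 1/(3/1) = 1 + 1/3 = 4/3
1 + 1/(4/3) = 1 + 3/4 = 7/4
1 + 1/(7/4) = 1 + 4/7 = 11/7
11 + 1/(11/7) = 11 + 7/11 = 128/11

128/11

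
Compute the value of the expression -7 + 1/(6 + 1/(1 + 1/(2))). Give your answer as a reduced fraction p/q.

a_0 = -7: -7/1
a_1 = 6: -41/6
a_2 = 1: -48/7
a_3 = 2: -137/20

-137/20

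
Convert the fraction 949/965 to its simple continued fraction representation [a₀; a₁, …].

[0; 1, 59, 3, 5]

Repeatedly divide and take the remainder:
⌊949/965⌋ = 0, remainder 949
⌊965/949⌋ = 1, remainder 16
⌊949/16⌋ = 59, remainder 5
⌊16/5⌋ = 3, remainder 1
⌊5/1⌋ = 5, remainder 0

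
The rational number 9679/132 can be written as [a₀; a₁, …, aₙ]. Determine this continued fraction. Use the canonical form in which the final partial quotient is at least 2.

[73; 3, 14, 3]

Run the Euclidean algorithm, recording each quotient:
⌊9679/132⌋ = 73, remainder 43
⌊132/43⌋ = 3, remainder 3
⌊43/3⌋ = 14, remainder 1
⌊3/1⌋ = 3, remainder 0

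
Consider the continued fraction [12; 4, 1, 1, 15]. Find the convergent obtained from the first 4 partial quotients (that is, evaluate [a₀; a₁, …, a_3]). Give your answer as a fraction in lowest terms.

110/9

Starting at the tail and folding back:
Start with 1.
1 + 1/(1/1) = 1 + 1/1 = 2/1
4 + 1/(2/1) = 4 + 1/2 = 9/2
12 + 1/(9/2) = 12 + 2/9 = 110/9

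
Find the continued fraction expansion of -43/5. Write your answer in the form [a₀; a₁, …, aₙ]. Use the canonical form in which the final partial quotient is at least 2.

[-9; 2, 2]

-43 = -9·5 + 2, so a_0 = -9
5 = 2·2 + 1, so a_1 = 2
2 = 2·1 + 0, so a_2 = 2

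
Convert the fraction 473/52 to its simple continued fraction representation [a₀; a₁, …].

Apply division with remainder until the remainder is 0:
⌊473/52⌋ = 9, remainder 5
⌊52/5⌋ = 10, remainder 2
⌊5/2⌋ = 2, remainder 1
⌊2/1⌋ = 2, remainder 0

[9; 10, 2, 2]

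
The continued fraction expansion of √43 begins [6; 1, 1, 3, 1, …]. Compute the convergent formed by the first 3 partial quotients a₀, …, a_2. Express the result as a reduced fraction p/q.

13/2

a_0 = 6: 6/1
a_1 = 1: 7/1
a_2 = 1: 13/2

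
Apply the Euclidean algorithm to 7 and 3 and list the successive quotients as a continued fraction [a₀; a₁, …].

⌊7/3⌋ = 2, remainder 1
⌊3/1⌋ = 3, remainder 0

[2; 3]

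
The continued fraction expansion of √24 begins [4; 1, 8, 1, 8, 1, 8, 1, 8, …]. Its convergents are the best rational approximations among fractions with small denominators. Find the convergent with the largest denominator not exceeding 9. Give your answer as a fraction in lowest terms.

List convergents until the denominator exceeds the bound:
a_0 = 4: 4/1  (≤ bound)
a_1 = 1: 5/1  (≤ bound)
a_2 = 8: 44/9  (≤ bound)
a_3 = 1: 49/10  (> 9, stop)

44/9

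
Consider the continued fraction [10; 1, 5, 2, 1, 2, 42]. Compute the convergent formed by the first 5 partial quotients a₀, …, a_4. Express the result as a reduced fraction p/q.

206/19

Build up convergents one term at a time:
a_0 = 10: 10/1
a_1 = 1: 11/1
a_2 = 5: 65/6
a_3 = 2: 141/13
a_4 = 1: 206/19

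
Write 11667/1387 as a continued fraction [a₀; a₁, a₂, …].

[8; 2, 2, 3, 40, 2]

Run the Euclidean algorithm, recording each quotient:
⌊11667/1387⌋ = 8, remainder 571
⌊1387/571⌋ = 2, remainder 245
⌊571/245⌋ = 2, remainder 81
⌊245/81⌋ = 3, remainder 2
⌊81/2⌋ = 40, remainder 1
⌊2/1⌋ = 2, remainder 0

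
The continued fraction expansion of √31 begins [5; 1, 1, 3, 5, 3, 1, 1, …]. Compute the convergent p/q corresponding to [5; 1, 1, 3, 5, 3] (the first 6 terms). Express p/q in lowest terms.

657/118

Start with 3.
5 + 1/(3/1) = 5 + 1/3 = 16/3
3 + 1/(16/3) = 3 + 3/16 = 51/16
1 + 1/(51/16) = 1 + 16/51 = 67/51
1 + 1/(67/51) = 1 + 51/67 = 118/67
5 + 1/(118/67) = 5 + 67/118 = 657/118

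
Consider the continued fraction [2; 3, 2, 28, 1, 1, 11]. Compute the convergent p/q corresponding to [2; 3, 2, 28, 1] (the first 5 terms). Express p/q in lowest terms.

471/206

Start with 1.
28 + 1/(1/1) = 28 + 1/1 = 29/1
2 + 1/(29/1) = 2 + 1/29 = 59/29
3 + 1/(59/29) = 3 + 29/59 = 206/59
2 + 1/(206/59) = 2 + 59/206 = 471/206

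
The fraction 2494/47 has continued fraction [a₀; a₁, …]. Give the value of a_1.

Repeatedly divide and take the remainder:
2494 ÷ 47 → quotient 53, remainder 3
47 ÷ 3 → quotient 15, remainder 2

15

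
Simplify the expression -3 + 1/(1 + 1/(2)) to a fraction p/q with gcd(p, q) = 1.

Start with 2.
1 + 1/(2/1) = 1 + 1/2 = 3/2
-3 + 1/(3/2) = -3 + 2/3 = -7/3

-7/3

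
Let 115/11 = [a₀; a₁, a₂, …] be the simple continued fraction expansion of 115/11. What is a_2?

115 = 10·11 + 5, so a_0 = 10
11 = 2·5 + 1, so a_1 = 2
5 = 5·1 + 0, so a_2 = 5

5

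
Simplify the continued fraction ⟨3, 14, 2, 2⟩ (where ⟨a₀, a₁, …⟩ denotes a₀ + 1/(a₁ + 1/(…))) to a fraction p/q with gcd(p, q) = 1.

Collapse the nested fraction from the inside out:
Start with 2.
2 + 1/(2/1) = 2 + 1/2 = 5/2
14 + 1/(5/2) = 14 + 2/5 = 72/5
3 + 1/(72/5) = 3 + 5/72 = 221/72

221/72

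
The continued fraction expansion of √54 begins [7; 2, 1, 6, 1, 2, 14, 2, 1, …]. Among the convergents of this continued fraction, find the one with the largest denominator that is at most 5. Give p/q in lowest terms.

a_0 = 7: 7/1  (≤ bound)
a_1 = 2: 15/2  (≤ bound)
a_2 = 1: 22/3  (≤ bound)
a_3 = 6: 147/20  (> 5, stop)

22/3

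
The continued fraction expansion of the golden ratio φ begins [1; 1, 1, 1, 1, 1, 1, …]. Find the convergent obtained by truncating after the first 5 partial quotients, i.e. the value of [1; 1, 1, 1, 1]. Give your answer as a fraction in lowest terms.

Use the convergent recurrence hₖ = aₖ·hₖ₋₁ + hₖ₋₂ (and likewise for the denominators kₖ):
a_0 = 1: 1/1
a_1 = 1: 2/1
a_2 = 1: 3/2
a_3 = 1: 5/3
a_4 = 1: 8/5

8/5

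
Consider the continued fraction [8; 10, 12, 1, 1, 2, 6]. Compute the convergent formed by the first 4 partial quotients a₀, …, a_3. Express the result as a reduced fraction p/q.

1061/131

Build up convergents one term at a time:
a_0 = 8: 8/1
a_1 = 10: 81/10
a_2 = 12: 980/121
a_3 = 1: 1061/131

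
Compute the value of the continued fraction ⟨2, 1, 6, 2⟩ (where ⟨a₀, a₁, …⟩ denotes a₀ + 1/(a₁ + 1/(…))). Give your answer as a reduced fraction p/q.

43/15

Build up convergents one term at a time:
a_0 = 2: 2/1
a_1 = 1: 3/1
a_2 = 6: 20/7
a_3 = 2: 43/15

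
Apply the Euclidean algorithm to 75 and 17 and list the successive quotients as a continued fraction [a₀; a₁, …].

[4; 2, 2, 3]

75 = 4·17 + 7, so a_0 = 4
17 = 2·7 + 3, so a_1 = 2
7 = 2·3 + 1, so a_2 = 2
3 = 3·1 + 0, so a_3 = 3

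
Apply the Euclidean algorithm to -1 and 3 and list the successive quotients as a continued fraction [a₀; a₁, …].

Run the Euclidean algorithm, recording each quotient:
⌊-1/3⌋ = -1, remainder 2
⌊3/2⌋ = 1, remainder 1
⌊2/1⌋ = 2, remainder 0

[-1; 1, 2]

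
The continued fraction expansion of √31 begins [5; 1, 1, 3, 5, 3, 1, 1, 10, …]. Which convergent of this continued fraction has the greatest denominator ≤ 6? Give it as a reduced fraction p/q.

11/2

a_0 = 5: 5/1  (≤ bound)
a_1 = 1: 6/1  (≤ bound)
a_2 = 1: 11/2  (≤ bound)
a_3 = 3: 39/7  (> 6, stop)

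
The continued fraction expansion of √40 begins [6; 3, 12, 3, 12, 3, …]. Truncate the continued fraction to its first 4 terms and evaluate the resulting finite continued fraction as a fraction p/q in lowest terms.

721/114

Compute successive convergents:
a_0 = 6: 6/1
a_1 = 3: 19/3
a_2 = 12: 234/37
a_3 = 3: 721/114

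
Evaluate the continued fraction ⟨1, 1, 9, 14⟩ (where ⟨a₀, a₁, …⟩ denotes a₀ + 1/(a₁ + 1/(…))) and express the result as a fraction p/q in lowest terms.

a_0 = 1: 1/1
a_1 = 1: 2/1
a_2 = 9: 19/10
a_3 = 14: 268/141

268/141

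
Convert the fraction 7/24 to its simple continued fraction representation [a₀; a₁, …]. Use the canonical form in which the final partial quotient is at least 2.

[0; 3, 2, 3]

Apply division with remainder until the remainder is 0:
⌊7/24⌋ = 0, remainder 7
⌊24/7⌋ = 3, remainder 3
⌊7/3⌋ = 2, remainder 1
⌊3/1⌋ = 3, remainder 0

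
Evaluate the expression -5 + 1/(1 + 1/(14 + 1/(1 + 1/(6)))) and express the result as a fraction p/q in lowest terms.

Start with 6.
1 + 1/(6/1) = 1 + 1/6 = 7/6
14 + 1/(7/6) = 14 + 6/7 = 104/7
1 + 1/(104/7) = 1 + 7/104 = 111/104
-5 + 1/(111/104) = -5 + 104/111 = -451/111

-451/111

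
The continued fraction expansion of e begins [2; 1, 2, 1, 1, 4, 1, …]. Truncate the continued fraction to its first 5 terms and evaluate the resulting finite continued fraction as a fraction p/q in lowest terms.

Compute successive convergents:
a_0 = 2: 2/1
a_1 = 1: 3/1
a_2 = 2: 8/3
a_3 = 1: 11/4
a_4 = 1: 19/7

19/7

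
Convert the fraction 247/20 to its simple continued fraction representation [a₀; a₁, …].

[12; 2, 1, 6]

Repeatedly divide and take the remainder:
247 = 12·20 + 7, so a_0 = 12
20 = 2·7 + 6, so a_1 = 2
7 = 1·6 + 1, so a_2 = 1
6 = 6·1 + 0, so a_3 = 6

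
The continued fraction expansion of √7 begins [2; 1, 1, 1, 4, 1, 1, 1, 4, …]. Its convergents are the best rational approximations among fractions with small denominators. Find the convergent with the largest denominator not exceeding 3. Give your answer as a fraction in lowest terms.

List convergents until the denominator exceeds the bound:
a_0 = 2: 2/1  (≤ bound)
a_1 = 1: 3/1  (≤ bound)
a_2 = 1: 5/2  (≤ bound)
a_3 = 1: 8/3  (≤ bound)
a_4 = 4: 37/14  (> 3, stop)

8/3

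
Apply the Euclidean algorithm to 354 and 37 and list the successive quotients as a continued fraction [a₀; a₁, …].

[9; 1, 1, 3, 5]

Run the Euclidean algorithm, recording each quotient:
⌊354/37⌋ = 9, remainder 21
⌊37/21⌋ = 1, remainder 16
⌊21/16⌋ = 1, remainder 5
⌊16/5⌋ = 3, remainder 1
⌊5/1⌋ = 5, remainder 0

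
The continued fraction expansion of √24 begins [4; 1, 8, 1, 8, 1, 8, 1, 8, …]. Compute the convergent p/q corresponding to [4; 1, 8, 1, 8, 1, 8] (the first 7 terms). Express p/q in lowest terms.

4316/881

a_0 = 4: 4/1
a_1 = 1: 5/1
a_2 = 8: 44/9
a_3 = 1: 49/10
a_4 = 8: 436/89
a_5 = 1: 485/99
a_6 = 8: 4316/881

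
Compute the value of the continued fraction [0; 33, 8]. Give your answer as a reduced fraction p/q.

Collapse the nested fraction from the inside out:
Start with 8.
33 + 1/(8/1) = 33 + 1/8 = 265/8
0 + 1/(265/8) = 0 + 8/265 = 8/265

8/265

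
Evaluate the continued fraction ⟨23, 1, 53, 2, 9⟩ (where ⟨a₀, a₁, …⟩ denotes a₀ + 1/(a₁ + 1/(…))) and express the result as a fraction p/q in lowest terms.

Compute successive convergents:
a_0 = 23: 23/1
a_1 = 1: 24/1
a_2 = 53: 1295/54
a_3 = 2: 2614/109
a_4 = 9: 24821/1035

24821/1035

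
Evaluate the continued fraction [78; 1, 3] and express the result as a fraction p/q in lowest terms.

315/4

Start with 3.
1 + 1/(3/1) = 1 + 1/3 = 4/3
78 + 1/(4/3) = 78 + 3/4 = 315/4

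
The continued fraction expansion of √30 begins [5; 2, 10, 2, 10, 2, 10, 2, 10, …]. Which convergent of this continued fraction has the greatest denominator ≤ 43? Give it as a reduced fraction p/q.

List convergents until the denominator exceeds the bound:
a_0 = 5: 5/1  (≤ bound)
a_1 = 2: 11/2  (≤ bound)
a_2 = 10: 115/21  (≤ bound)
a_3 = 2: 241/44  (> 43, stop)

115/21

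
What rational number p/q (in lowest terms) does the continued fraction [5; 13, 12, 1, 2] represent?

2523/497

a_0 = 5: 5/1
a_1 = 13: 66/13
a_2 = 12: 797/157
a_3 = 1: 863/170
a_4 = 2: 2523/497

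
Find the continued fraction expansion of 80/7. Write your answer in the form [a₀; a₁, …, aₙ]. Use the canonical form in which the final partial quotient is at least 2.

[11; 2, 3]

80 = 11·7 + 3, so a_0 = 11
7 = 2·3 + 1, so a_1 = 2
3 = 3·1 + 0, so a_2 = 3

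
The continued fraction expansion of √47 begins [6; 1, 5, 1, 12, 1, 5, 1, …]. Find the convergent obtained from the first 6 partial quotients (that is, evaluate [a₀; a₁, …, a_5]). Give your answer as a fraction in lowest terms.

665/97

Start with 1.
12 + 1/(1/1) = 12 + 1/1 = 13/1
1 + 1/(13/1) = 1 + 1/13 = 14/13
5 + 1/(14/13) = 5 + 13/14 = 83/14
1 + 1/(83/14) = 1 + 14/83 = 97/83
6 + 1/(97/83) = 6 + 83/97 = 665/97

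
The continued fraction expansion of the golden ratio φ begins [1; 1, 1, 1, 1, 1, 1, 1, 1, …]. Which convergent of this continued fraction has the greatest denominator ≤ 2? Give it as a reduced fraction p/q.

3/2

a_0 = 1: 1/1  (≤ bound)
a_1 = 1: 2/1  (≤ bound)
a_2 = 1: 3/2  (≤ bound)
a_3 = 1: 5/3  (> 2, stop)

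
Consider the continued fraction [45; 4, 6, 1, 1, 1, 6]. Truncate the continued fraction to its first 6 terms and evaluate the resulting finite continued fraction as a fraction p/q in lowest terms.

a_0 = 45: 45/1
a_1 = 4: 181/4
a_2 = 6: 1131/25
a_3 = 1: 1312/29
a_4 = 1: 2443/54
a_5 = 1: 3755/83

3755/83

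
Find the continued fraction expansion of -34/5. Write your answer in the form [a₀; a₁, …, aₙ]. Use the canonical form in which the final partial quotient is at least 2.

Apply division with remainder until the remainder is 0:
⌊-34/5⌋ = -7, remainder 1
⌊5/1⌋ = 5, remainder 0

[-7; 5]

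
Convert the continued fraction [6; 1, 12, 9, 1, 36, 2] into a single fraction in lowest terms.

Start with 2.
36 + 1/(2/1) = 36 + 1/2 = 73/2
1 + 1/(73/2) = 1 + 2/73 = 75/73
9 + 1/(75/73) = 9 + 73/75 = 748/75
12 + 1/(748/75) = 12 + 75/748 = 9051/748
1 + 1/(9051/748) = 1 + 748/9051 = 9799/9051
6 + 1/(9799/9051) = 6 + 9051/9799 = 67845/9799

67845/9799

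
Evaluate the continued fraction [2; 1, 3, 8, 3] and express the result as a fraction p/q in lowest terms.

284/103

a_0 = 2: 2/1
a_1 = 1: 3/1
a_2 = 3: 11/4
a_3 = 8: 91/33
a_4 = 3: 284/103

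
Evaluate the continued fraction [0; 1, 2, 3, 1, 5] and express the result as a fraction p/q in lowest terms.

a_0 = 0: 0/1
a_1 = 1: 1/1
a_2 = 2: 2/3
a_3 = 3: 7/10
a_4 = 1: 9/13
a_5 = 5: 52/75

52/75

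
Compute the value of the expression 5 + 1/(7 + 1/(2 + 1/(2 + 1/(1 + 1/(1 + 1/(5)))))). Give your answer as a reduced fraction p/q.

a_0 = 5: 5/1
a_1 = 7: 36/7
a_2 = 2: 77/15
a_3 = 2: 190/37
a_4 = 1: 267/52
a_5 = 1: 457/89
a_6 = 5: 2552/497

2552/497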